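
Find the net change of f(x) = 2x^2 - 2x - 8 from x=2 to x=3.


Net change = f(b) - f(a)
f(x) = 2x^2 - 2x - 8
Compute f(3):
f(3) = 2 * 3^2 - 2 * 3 - 8
= 18 - 6 - 8
= 4
Compute f(2):
f(2) = 2 * 2^2 - 2 * 2 - 8
= 8 - 4 - 8
= -4
Net change = 4 - (-4) = 8

8


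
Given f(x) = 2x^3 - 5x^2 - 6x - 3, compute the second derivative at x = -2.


First derivative:
f'(x) = 6x^2 - 10x - 6
Second derivative:
f''(x) = 12x - 10
Substitute x = -2:
f''(-2) = 12 * (-2) - 10
= -24 - 10
= -34

-34


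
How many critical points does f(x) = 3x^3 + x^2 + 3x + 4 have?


Find where f'(x) = 0:
f(x) = 3x^3 + x^2 + 3x + 4
f'(x) = 9x^2 + 2x + 3
This is a quadratic in x. Use the discriminant to count real roots.
Discriminant = (2)^2 - 4 * 9 * 3
= 4 - 108
= -104
Since discriminant < 0, f'(x) = 0 has no real solutions.
Number of critical points: 0

0


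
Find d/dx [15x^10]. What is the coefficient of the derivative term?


We apply the power rule: d/dx [ax^n] = a*n * x^(n-1)
d/dx [15x^10]
= 15 * 10 * x^(10-1)
= 150x^9
The coefficient is 150

150


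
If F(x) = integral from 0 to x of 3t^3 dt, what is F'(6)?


By the Fundamental Theorem of Calculus (Part 1):
If F(x) = integral from 0 to x of f(t) dt, then F'(x) = f(x)
Here f(t) = 3t^3
So F'(x) = 3x^3
Evaluate at x = 6:
F'(6) = 3 * 6^3
= 3 * 216
= 648

648


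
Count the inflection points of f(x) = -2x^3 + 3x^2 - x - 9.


Inflection points occur where f''(x) = 0 and concavity changes.
f(x) = -2x^3 + 3x^2 - x - 9
f'(x) = -6x^2 + 6x - 1
f''(x) = -12x + 6
Set f''(x) = 0:
-12x + 6 = 0
x = -6 / (-12) = 1/2
Since f''(x) is linear (degree 1), it changes sign at this point.
Therefore there is exactly 1 inflection point.

1


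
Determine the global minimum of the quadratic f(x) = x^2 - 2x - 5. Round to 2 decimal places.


For a quadratic f(x) = ax^2 + bx + c with a > 0, the minimum is at the vertex.
Vertex x-coordinate: x = -b/(2a)
x = -(-2) / (2 * 1)
x = 2/2 = 1
Substitute back to find the minimum value:
f(1) = 1 * 1^2 - 2 * 1 - 5
= 1 - 2 - 5
= -6 = -6.00

-6.00


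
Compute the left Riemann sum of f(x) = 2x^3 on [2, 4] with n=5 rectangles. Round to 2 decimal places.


Left Riemann sum uses left endpoints of each subinterval.
Interval: [2, 4], n = 5
dx = (4 - 2) / 5 = 2/5
Left endpoints: [2, 12/5, 14/5, 16/5, 18/5]
f values: [16, 3456/125, 5488/125, 8192/125, 11664/125]
Sum = dx * (sum of f values)
= 2/5 * 1232/5
= 2464/25 = 98.56

98.56


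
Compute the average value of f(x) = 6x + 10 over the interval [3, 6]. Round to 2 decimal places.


Average value = 1/(b-a) * integral from a to b of f(x) dx
First compute the integral of 6x + 10:
F(x) = 3x^2 + 10x
F(6) = 3 * 36 + 10 * 6 = 168
F(3) = 3 * 9 + 10 * 3 = 57
Integral = 168 - 57 = 111
Average = 111 / (6 - 3) = 111 / 3
= 37 = 37.00

37.00


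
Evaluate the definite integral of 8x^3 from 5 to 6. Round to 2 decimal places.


Find the antiderivative of 8x^3:
F(x) = 8/4 * x^4
Apply the Fundamental Theorem of Calculus:
F(6) - F(5)
= 8/4 * 6^4 - 8/4 * 5^4
= 8/4 * (1296 - 625)
= 8/4 * 671
= 1342 = 1342.00

1342.00


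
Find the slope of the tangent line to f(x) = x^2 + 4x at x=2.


The slope of the tangent line equals f'(x) at the point.
f(x) = x^2 + 4x
f'(x) = 2x + 4
At x = 2:
f'(2) = 2 * 2 + 4
= 4 + 4
= 8

8


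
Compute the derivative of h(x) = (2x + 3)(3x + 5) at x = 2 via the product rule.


Let u(x) = 2x + 3 and v(x) = 3x + 5
u'(x) = 2
v'(x) = 3
Product rule: h'(x) = u'(x)*v(x) + u(x)*v'(x)
= 2 * (3x + 5) + (2x + 3) * 3
At x = 2:
u(2) = 2 * 2 + 3 = 7
v(2) = 3 * 2 + 5 = 11
h'(2) = 2 * 11 + 7 * 3
= 22 + 21
= 43

43


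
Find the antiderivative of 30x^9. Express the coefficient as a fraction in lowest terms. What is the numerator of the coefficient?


Apply the power rule for integration:
integral of ax^n dx = a/(n+1) * x^(n+1) + C
integral of 30x^9 dx
= 30/10 * x^10 + C
= 3 * x^10 + C
The coefficient in lowest terms is 3 = 3/1, so its numerator is 3

3


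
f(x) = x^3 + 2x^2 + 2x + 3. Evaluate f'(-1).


Differentiate f(x) = x^3 + 2x^2 + 2x + 3 term by term:
f'(x) = 3x^2 + 4x + 2
Substitute x = -1:
f'(-1) = 3 * (-1)^2 + 4 * (-1) + 2
= 3 - 4 + 2
= 1

1


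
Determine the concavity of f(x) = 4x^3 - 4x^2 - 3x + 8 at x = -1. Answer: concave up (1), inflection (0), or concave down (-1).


Concavity is determined by the sign of f''(x).
f(x) = 4x^3 - 4x^2 - 3x + 8
f'(x) = 12x^2 - 8x - 3
f''(x) = 24x - 8
f''(-1) = 24 * (-1) - 8
= -24 - 8
= -32
Since f''(-1) < 0, the function is concave down (-1)

-1


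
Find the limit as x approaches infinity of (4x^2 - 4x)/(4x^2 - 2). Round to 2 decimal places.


For limits at infinity with equal-degree polynomials,
we compare leading coefficients.
Numerator leading term: 4x^2
Denominator leading term: 4x^2
Divide both by x^2:
lim = (4 - 4/x) / (4 - 2/x^2)
As x -> infinity, the 1/x and 1/x^2 terms vanish:
= 4/4 = 1 = 1.00

1.00


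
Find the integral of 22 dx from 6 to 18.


The integral of a constant k over [a, b] equals k * (b - a).
integral from 6 to 18 of 22 dx
= 22 * (18 - 6)
= 22 * 12
= 264

264


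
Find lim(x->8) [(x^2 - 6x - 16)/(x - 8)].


Direct substitution gives 0/0, so we factor the numerator.
Factor: (x^2 - 6x - 16) = (x - 8)(x + 2)
Cancel the common factor (x - 8):
(x^2 - 6x - 16)/(x - 8) = (x + 2)
Now substitute x = 8:
= (8) - (-2) = 10

10


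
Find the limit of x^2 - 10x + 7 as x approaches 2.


Since polynomials are continuous, we use direct substitution.
lim(x->2) of x^2 - 10x + 7
= 1 * 2^2 - 10 * 2 + 7
= 4 - 20 + 7
= -9

-9


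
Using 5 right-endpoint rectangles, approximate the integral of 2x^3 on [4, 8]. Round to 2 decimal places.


Right Riemann sum uses right endpoints of each subinterval.
Interval: [4, 8], n = 5
dx = (8 - 4) / 5 = 4/5
Right endpoints: [24/5, 28/5, 32/5, 36/5, 8]
f values: [27648/125, 43904/125, 65536/125, 93312/125, 1024]
Sum = dx * (sum of f values)
= 4/5 * 14336/5
= 57344/25 = 2293.76

2293.76


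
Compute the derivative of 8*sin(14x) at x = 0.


Apply the chain rule to differentiate 8*sin(14x):
d/dx [8*sin(14x)]
= 8 * cos(14x) * d/dx(14x)
= 8 * 14 * cos(14x)
= 112 * cos(14x)
Evaluate at x = 0:
= 112 * cos(0)
= 112 * 1
= 112

112


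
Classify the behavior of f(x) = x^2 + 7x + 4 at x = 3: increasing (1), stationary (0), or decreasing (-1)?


Compute f'(x) to determine behavior:
f'(x) = 2x + 7
f'(3) = 2 * 3 + 7
= 6 + 7
= 13
Since f'(3) > 0, the function is increasing (1)

1


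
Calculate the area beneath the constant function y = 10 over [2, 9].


The area under a constant function y = 10 is a rectangle.
Width = 9 - 2 = 7
Height = 10
Area = width * height
= 7 * 10
= 70

70


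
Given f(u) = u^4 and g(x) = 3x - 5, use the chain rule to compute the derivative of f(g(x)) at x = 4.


Using the chain rule: (f(g(x)))' = f'(g(x)) * g'(x)
First, find g(4):
g(4) = 3 * 4 - 5 = 7
Next, f'(u) = 4u^3
And g'(x) = 3
So f'(g(4)) * g'(4)
= 4 * 7^3 * 3
= 4 * 343 * 3
= 4116

4116


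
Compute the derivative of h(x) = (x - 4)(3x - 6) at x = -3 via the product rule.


Let u(x) = x - 4 and v(x) = 3x - 6
u'(x) = 1
v'(x) = 3
Product rule: h'(x) = u'(x)*v(x) + u(x)*v'(x)
= 1 * (3x - 6) + (x - 4) * 3
At x = -3:
u(-3) = 1 * (-3) - 4 = -7
v(-3) = 3 * (-3) - 6 = -15
h'(-3) = 1 * (-15) + (-7) * 3
= -15 - 21
= -36

-36


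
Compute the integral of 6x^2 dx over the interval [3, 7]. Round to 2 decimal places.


Find the antiderivative of 6x^2:
F(x) = 6/3 * x^3
Apply the Fundamental Theorem of Calculus:
F(7) - F(3)
= 6/3 * 7^3 - 6/3 * 3^3
= 6/3 * (343 - 27)
= 6/3 * 316
= 632 = 632.00

632.00


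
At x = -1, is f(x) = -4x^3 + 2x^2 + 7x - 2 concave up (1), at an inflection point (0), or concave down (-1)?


Concavity is determined by the sign of f''(x).
f(x) = -4x^3 + 2x^2 + 7x - 2
f'(x) = -12x^2 + 4x + 7
f''(x) = -24x + 4
f''(-1) = -24 * (-1) + 4
= 24 + 4
= 28
Since f''(-1) > 0, the function is concave up (1)

1


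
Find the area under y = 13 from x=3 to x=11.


The area under a constant function y = 13 is a rectangle.
Width = 11 - 3 = 8
Height = 13
Area = width * height
= 8 * 13
= 104

104


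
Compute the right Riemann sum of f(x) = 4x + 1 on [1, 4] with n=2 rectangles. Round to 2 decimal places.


Right Riemann sum uses right endpoints of each subinterval.
Interval: [1, 4], n = 2
dx = (4 - 1) / 2 = 3/2
Right endpoints: [5/2, 4]
f values: [11, 17]
Sum = dx * (sum of f values)
= 3/2 * 28
= 42 = 42.00

42.00


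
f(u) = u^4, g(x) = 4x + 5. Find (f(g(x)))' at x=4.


Using the chain rule: (f(g(x)))' = f'(g(x)) * g'(x)
First, find g(4):
g(4) = 4 * 4 + 5 = 21
Next, f'(u) = 4u^3
And g'(x) = 4
So f'(g(4)) * g'(4)
= 4 * 21^3 * 4
= 4 * 9261 * 4
= 148176

148176


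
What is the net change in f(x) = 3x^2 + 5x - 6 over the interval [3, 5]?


Net change = f(b) - f(a)
f(x) = 3x^2 + 5x - 6
Compute f(5):
f(5) = 3 * 5^2 + 5 * 5 - 6
= 75 + 25 - 6
= 94
Compute f(3):
f(3) = 3 * 3^2 + 5 * 3 - 6
= 27 + 15 - 6
= 36
Net change = 94 - 36 = 58

58


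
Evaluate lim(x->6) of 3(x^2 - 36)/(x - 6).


Direct substitution gives 0/0, so we factor the numerator.
Factor: 3(x^2 - 36) = 3 * (x - 6)(x + 6)
Cancel the common factor (x - 6):
3(x^2 - 36)/(x - 6) = 3 * (x + 6)
Now substitute x = 6:
= 3 * (6 + 6) = 36

36


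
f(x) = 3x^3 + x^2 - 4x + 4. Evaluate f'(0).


Differentiate f(x) = 3x^3 + x^2 - 4x + 4 term by term:
f'(x) = 9x^2 + 2x - 4
Substitute x = 0:
f'(0) = 9 * 0^2 + 2 * 0 - 4
= 0 + 0 - 4
= -4

-4


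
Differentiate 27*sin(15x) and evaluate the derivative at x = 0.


Apply the chain rule to differentiate 27*sin(15x):
d/dx [27*sin(15x)]
= 27 * cos(15x) * d/dx(15x)
= 27 * 15 * cos(15x)
= 405 * cos(15x)
Evaluate at x = 0:
= 405 * cos(0)
= 405 * 1
= 405

405


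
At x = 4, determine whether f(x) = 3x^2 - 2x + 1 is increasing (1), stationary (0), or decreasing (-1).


Compute f'(x) to determine behavior:
f'(x) = 6x - 2
f'(4) = 6 * 4 - 2
= 24 - 2
= 22
Since f'(4) > 0, the function is increasing (1)

1


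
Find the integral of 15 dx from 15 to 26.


The integral of a constant k over [a, b] equals k * (b - a).
integral from 15 to 26 of 15 dx
= 15 * (26 - 15)
= 15 * 11
= 165

165


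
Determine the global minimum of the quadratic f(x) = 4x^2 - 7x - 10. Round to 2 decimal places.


For a quadratic f(x) = ax^2 + bx + c with a > 0, the minimum is at the vertex.
Vertex x-coordinate: x = -b/(2a)
x = -(-7) / (2 * 4)
x = 7/8
Substitute back to find the minimum value:
f(7/8) = 4 * (7/8)^2 - 7 * (7/8) - 10
= 49/16 - 49/8 - 10
= -209/16 ≈ -13.06

-13.06


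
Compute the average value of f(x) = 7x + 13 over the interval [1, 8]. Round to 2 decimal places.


Average value = 1/(b-a) * integral from a to b of f(x) dx
First compute the integral of 7x + 13:
F(x) = (7/2)x^2 + 13x
F(8) = 7/2 * 64 + 13 * 8 = 328
F(1) = 7/2 * 1 + 13 * 1 = 33/2
Integral = 328 - 33/2 = 623/2
Average = (623/2) / (8 - 1) = (623/2) / 7
= 89/2 = 44.50

44.50


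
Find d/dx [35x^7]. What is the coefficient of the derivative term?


We apply the power rule: d/dx [ax^n] = a*n * x^(n-1)
d/dx [35x^7]
= 35 * 7 * x^(7-1)
= 245x^6
The coefficient is 245

245


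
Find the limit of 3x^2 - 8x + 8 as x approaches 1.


Since polynomials are continuous, we use direct substitution.
lim(x->1) of 3x^2 - 8x + 8
= 3 * 1^2 - 8 * 1 + 8
= 3 - 8 + 8
= 3

3


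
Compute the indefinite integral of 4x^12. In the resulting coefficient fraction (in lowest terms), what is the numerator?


Apply the power rule for integration:
integral of ax^n dx = a/(n+1) * x^(n+1) + C
integral of 4x^12 dx
= 4/13 * x^13 + C
The coefficient in lowest terms is 4/13, and its numerator is 4

4


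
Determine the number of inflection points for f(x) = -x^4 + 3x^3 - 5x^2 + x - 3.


Inflection points occur where f''(x) = 0 and concavity changes.
f(x) = -x^4 + 3x^3 - 5x^2 + x - 3
f'(x) = -4x^3 + 9x^2 - 10x + 1
f''(x) = -12x^2 + 18x - 10
This is a quadratic in x. Use the discriminant to count real roots.
Discriminant = (18)^2 - 4 * (-12) * (-10)
= 324 - 480
= -156
Since discriminant < 0, f''(x) = 0 has no real solutions.
Number of inflection points: 0

0


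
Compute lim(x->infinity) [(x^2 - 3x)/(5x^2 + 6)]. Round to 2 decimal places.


For limits at infinity with equal-degree polynomials,
we compare leading coefficients.
Numerator leading term: x^2
Denominator leading term: 5x^2
Divide both by x^2:
lim = (1 - 3/x) / (5 + 6/x^2)
As x -> infinity, the 1/x and 1/x^2 terms vanish:
= 1/5 = 0.20

0.20


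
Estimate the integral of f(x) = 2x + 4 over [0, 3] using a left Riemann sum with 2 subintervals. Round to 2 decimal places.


Left Riemann sum uses left endpoints of each subinterval.
Interval: [0, 3], n = 2
dx = (3 - 0) / 2 = 3/2
Left endpoints: [0, 3/2]
f values: [4, 7]
Sum = dx * (sum of f values)
= 3/2 * 11
= 33/2 = 16.50

16.50


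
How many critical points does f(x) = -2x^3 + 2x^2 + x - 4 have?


Find where f'(x) = 0:
f(x) = -2x^3 + 2x^2 + x - 4
f'(x) = -6x^2 + 4x + 1
This is a quadratic in x. Use the discriminant to count real roots.
Discriminant = (4)^2 - 4 * (-6) * 1
= 16 - (-24)
= 40
Since discriminant > 0, f'(x) = 0 has 2 real solutions.
Number of critical points: 2

2


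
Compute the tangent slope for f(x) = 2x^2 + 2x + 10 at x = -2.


The slope of the tangent line equals f'(x) at the point.
f(x) = 2x^2 + 2x + 10
f'(x) = 4x + 2
At x = -2:
f'(-2) = 4 * (-2) + 2
= -8 + 2
= -6

-6


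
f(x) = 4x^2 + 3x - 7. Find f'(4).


Differentiate term by term using power and sum rules:
f(x) = 4x^2 + 3x - 7
f'(x) = 8x + 3
Substitute x = 4:
f'(4) = 8 * 4 + 3
= 32 + 3
= 35

35


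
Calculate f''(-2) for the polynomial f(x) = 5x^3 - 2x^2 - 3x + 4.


First derivative:
f'(x) = 15x^2 - 4x - 3
Second derivative:
f''(x) = 30x - 4
Substitute x = -2:
f''(-2) = 30 * (-2) - 4
= -60 - 4
= -64

-64


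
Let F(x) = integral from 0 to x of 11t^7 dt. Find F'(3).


By the Fundamental Theorem of Calculus (Part 1):
If F(x) = integral from 0 to x of f(t) dt, then F'(x) = f(x)
Here f(t) = 11t^7
So F'(x) = 11x^7
Evaluate at x = 3:
F'(3) = 11 * 3^7
= 11 * 2187
= 24057

24057


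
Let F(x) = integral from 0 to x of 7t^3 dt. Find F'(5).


By the Fundamental Theorem of Calculus (Part 1):
If F(x) = integral from 0 to x of f(t) dt, then F'(x) = f(x)
Here f(t) = 7t^3
So F'(x) = 7x^3
Evaluate at x = 5:
F'(5) = 7 * 5^3
= 7 * 125
= 875

875


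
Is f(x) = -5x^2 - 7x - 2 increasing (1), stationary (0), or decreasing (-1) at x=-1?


Compute f'(x) to determine behavior:
f'(x) = -10x - 7
f'(-1) = -10 * (-1) - 7
= 10 - 7
= 3
Since f'(-1) > 0, the function is increasing (1)

1


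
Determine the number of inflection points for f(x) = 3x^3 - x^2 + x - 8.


Inflection points occur where f''(x) = 0 and concavity changes.
f(x) = 3x^3 - x^2 + x - 8
f'(x) = 9x^2 - 2x + 1
f''(x) = 18x - 2
Set f''(x) = 0:
18x - 2 = 0
x = 2 / 18 = 1/9
Since f''(x) is linear (degree 1), it changes sign at this point.
Therefore there is exactly 1 inflection point.

1


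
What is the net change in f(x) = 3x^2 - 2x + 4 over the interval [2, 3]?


Net change = f(b) - f(a)
f(x) = 3x^2 - 2x + 4
Compute f(3):
f(3) = 3 * 3^2 - 2 * 3 + 4
= 27 - 6 + 4
= 25
Compute f(2):
f(2) = 3 * 2^2 - 2 * 2 + 4
= 12 - 4 + 4
= 12
Net change = 25 - 12 = 13

13


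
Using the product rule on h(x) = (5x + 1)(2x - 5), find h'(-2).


Let u(x) = 5x + 1 and v(x) = 2x - 5
u'(x) = 5
v'(x) = 2
Product rule: h'(x) = u'(x)*v(x) + u(x)*v'(x)
= 5 * (2x - 5) + (5x + 1) * 2
At x = -2:
u(-2) = 5 * (-2) + 1 = -9
v(-2) = 2 * (-2) - 5 = -9
h'(-2) = 5 * (-9) + (-9) * 2
= -45 - 18
= -63

-63


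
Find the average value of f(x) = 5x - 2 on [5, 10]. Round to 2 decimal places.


Average value = 1/(b-a) * integral from a to b of f(x) dx
First compute the integral of 5x - 2:
F(x) = (5/2)x^2 - 2x
F(10) = 5/2 * 100 - 2 * 10 = 230
F(5) = 5/2 * 25 - 2 * 5 = 105/2
Integral = 230 - 105/2 = 355/2
Average = (355/2) / (10 - 5) = (355/2) / 5
= 71/2 = 35.50

35.50


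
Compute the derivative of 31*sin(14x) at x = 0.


Apply the chain rule to differentiate 31*sin(14x):
d/dx [31*sin(14x)]
= 31 * cos(14x) * d/dx(14x)
= 31 * 14 * cos(14x)
= 434 * cos(14x)
Evaluate at x = 0:
= 434 * cos(0)
= 434 * 1
= 434

434


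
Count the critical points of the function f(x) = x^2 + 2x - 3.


Find where f'(x) = 0:
f'(x) = 2x + 2
Set f'(x) = 0:
2x + 2 = 0
x = -2 / 2 = -1
This is a linear equation in x, so there is exactly one solution.
Number of critical points: 1

1


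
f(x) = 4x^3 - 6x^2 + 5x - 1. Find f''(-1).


First derivative:
f'(x) = 12x^2 - 12x + 5
Second derivative:
f''(x) = 24x - 12
Substitute x = -1:
f''(-1) = 24 * (-1) - 12
= -24 - 12
= -36

-36


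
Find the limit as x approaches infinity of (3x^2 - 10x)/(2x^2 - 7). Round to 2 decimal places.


For limits at infinity with equal-degree polynomials,
we compare leading coefficients.
Numerator leading term: 3x^2
Denominator leading term: 2x^2
Divide both by x^2:
lim = (3 - 10/x) / (2 - 7/x^2)
As x -> infinity, the 1/x and 1/x^2 terms vanish:
= 3/2 = 1.50

1.50


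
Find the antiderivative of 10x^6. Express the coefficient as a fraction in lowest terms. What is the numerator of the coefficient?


Apply the power rule for integration:
integral of ax^n dx = a/(n+1) * x^(n+1) + C
integral of 10x^6 dx
= 10/7 * x^7 + C
The coefficient in lowest terms is 10/7, and its numerator is 10

10


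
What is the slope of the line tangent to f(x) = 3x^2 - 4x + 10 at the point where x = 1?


The slope of the tangent line equals f'(x) at the point.
f(x) = 3x^2 - 4x + 10
f'(x) = 6x - 4
At x = 1:
f'(1) = 6 * 1 - 4
= 6 - 4
= 2

2


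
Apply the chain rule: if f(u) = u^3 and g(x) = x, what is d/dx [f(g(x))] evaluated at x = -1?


Using the chain rule: (f(g(x)))' = f'(g(x)) * g'(x)
First, find g(-1):
g(-1) = 1 * (-1) + 0 = -1
Next, f'(u) = 3u^2
And g'(x) = 1
So f'(g(-1)) * g'(-1)
= 3 * (-1)^2 * 1
= 3 * 1 * 1
= 3

3


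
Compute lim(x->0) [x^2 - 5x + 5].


Since polynomials are continuous, we use direct substitution.
lim(x->0) of x^2 - 5x + 5
= 1 * 0^2 - 5 * 0 + 5
= 0 + 0 + 5
= 5

5


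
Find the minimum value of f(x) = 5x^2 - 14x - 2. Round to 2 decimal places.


For a quadratic f(x) = ax^2 + bx + c with a > 0, the minimum is at the vertex.
Vertex x-coordinate: x = -b/(2a)
x = -(-14) / (2 * 5)
x = 14/10 = 7/5
Substitute back to find the minimum value:
f(7/5) = 5 * (7/5)^2 - 14 * (7/5) - 2
= 49/5 - 98/5 - 2
= -59/5 = -11.80

-11.80


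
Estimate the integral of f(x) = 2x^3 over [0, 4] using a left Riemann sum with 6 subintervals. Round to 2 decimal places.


Left Riemann sum uses left endpoints of each subinterval.
Interval: [0, 4], n = 6
dx = (4 - 0) / 6 = 2/3
Left endpoints: [0, 2/3, 4/3, 2, 8/3, 10/3]
f values: [0, 16/27, 128/27, 16, 1024/27, 2000/27]
Sum = dx * (sum of f values)
= 2/3 * 400/3
= 800/9 ≈ 88.89

88.89


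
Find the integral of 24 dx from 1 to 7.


The integral of a constant k over [a, b] equals k * (b - a).
integral from 1 to 7 of 24 dx
= 24 * (7 - 1)
= 24 * 6
= 144

144


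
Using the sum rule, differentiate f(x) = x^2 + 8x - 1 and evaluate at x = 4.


Differentiate term by term using power and sum rules:
f(x) = x^2 + 8x - 1
f'(x) = 2x + 8
Substitute x = 4:
f'(4) = 2 * 4 + 8
= 8 + 8
= 16

16


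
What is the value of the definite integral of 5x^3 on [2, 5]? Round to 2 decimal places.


Find the antiderivative of 5x^3:
F(x) = 5/4 * x^4
Apply the Fundamental Theorem of Calculus:
F(5) - F(2)
= 5/4 * 5^4 - 5/4 * 2^4
= 5/4 * (625 - 16)
= 5/4 * 609
= 3045/4 = 761.25

761.25


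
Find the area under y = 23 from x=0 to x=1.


The area under a constant function y = 23 is a rectangle.
Width = 1 - 0 = 1
Height = 23
Area = width * height
= 1 * 23
= 23

23


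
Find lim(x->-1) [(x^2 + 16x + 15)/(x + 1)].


Direct substitution gives 0/0, so we factor the numerator.
Factor: (x^2 + 16x + 15) = (x + 1)(x + 15)
Cancel the common factor (x + 1):
(x^2 + 16x + 15)/(x + 1) = (x + 15)
Now substitute x = -1:
= (-1) - (-15) = 14

14


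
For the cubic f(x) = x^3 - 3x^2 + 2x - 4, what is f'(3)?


Differentiate f(x) = x^3 - 3x^2 + 2x - 4 term by term:
f'(x) = 3x^2 - 6x + 2
Substitute x = 3:
f'(3) = 3 * 3^2 - 6 * 3 + 2
= 27 - 18 + 2
= 11

11


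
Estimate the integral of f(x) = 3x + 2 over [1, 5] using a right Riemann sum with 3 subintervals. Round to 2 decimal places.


Right Riemann sum uses right endpoints of each subinterval.
Interval: [1, 5], n = 3
dx = (5 - 1) / 3 = 4/3
Right endpoints: [7/3, 11/3, 5]
f values: [9, 13, 17]
Sum = dx * (sum of f values)
= 4/3 * 39
= 52 = 52.00

52.00


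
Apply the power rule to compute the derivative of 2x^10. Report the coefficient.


We apply the power rule: d/dx [ax^n] = a*n * x^(n-1)
d/dx [2x^10]
= 2 * 10 * x^(10-1)
= 20x^9
The coefficient is 20

20


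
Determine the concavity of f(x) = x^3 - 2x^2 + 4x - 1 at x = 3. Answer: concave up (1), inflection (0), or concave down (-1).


Concavity is determined by the sign of f''(x).
f(x) = x^3 - 2x^2 + 4x - 1
f'(x) = 3x^2 - 4x + 4
f''(x) = 6x - 4
f''(3) = 6 * 3 - 4
= 18 - 4
= 14
Since f''(3) > 0, the function is concave up (1)

1


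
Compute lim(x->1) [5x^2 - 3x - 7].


Since polynomials are continuous, we use direct substitution.
lim(x->1) of 5x^2 - 3x - 7
= 5 * 1^2 - 3 * 1 - 7
= 5 - 3 - 7
= -5

-5


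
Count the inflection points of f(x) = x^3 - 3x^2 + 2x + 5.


Inflection points occur where f''(x) = 0 and concavity changes.
f(x) = x^3 - 3x^2 + 2x + 5
f'(x) = 3x^2 - 6x + 2
f''(x) = 6x - 6
Set f''(x) = 0:
6x - 6 = 0
x = 6 / 6 = 1
Since f''(x) is linear (degree 1), it changes sign at this point.
Therefore there is exactly 1 inflection point.

1


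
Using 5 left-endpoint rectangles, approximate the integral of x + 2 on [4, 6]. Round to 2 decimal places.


Left Riemann sum uses left endpoints of each subinterval.
Interval: [4, 6], n = 5
dx = (6 - 4) / 5 = 2/5
Left endpoints: [4, 22/5, 24/5, 26/5, 28/5]
f values: [6, 32/5, 34/5, 36/5, 38/5]
Sum = dx * (sum of f values)
= 2/5 * 34
= 68/5 = 13.60

13.60


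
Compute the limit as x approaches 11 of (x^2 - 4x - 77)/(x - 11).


Direct substitution gives 0/0, so we factor the numerator.
Factor: (x^2 - 4x - 77) = (x - 11)(x + 7)
Cancel the common factor (x - 11):
(x^2 - 4x - 77)/(x - 11) = (x + 7)
Now substitute x = 11:
= (11) - (-7) = 18

18


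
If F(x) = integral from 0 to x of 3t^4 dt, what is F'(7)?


By the Fundamental Theorem of Calculus (Part 1):
If F(x) = integral from 0 to x of f(t) dt, then F'(x) = f(x)
Here f(t) = 3t^4
So F'(x) = 3x^4
Evaluate at x = 7:
F'(7) = 3 * 7^4
= 3 * 2401
= 7203

7203


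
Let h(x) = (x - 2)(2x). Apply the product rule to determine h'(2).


Let u(x) = x - 2 and v(x) = 2x
u'(x) = 1
v'(x) = 2
Product rule: h'(x) = u'(x)*v(x) + u(x)*v'(x)
= 1 * (2x) + (x - 2) * 2
At x = 2:
u(2) = 1 * 2 - 2 = 0
v(2) = 2 * 2 + 0 = 4
h'(2) = 1 * 4 + 0 * 2
= 4 + 0
= 4

4


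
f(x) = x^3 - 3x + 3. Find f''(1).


First derivative:
f'(x) = 3x^2 - 3
Second derivative:
f''(x) = 6x
Substitute x = 1:
f''(1) = 6 * 1 + 0
= 6 + 0
= 6

6


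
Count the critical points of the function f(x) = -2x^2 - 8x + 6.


Find where f'(x) = 0:
f'(x) = -4x - 8
Set f'(x) = 0:
-4x - 8 = 0
x = 8 / (-4) = -2
This is a linear equation in x, so there is exactly one solution.
Number of critical points: 1

1


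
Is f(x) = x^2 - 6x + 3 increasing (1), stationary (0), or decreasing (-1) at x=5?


Compute f'(x) to determine behavior:
f'(x) = 2x - 6
f'(5) = 2 * 5 - 6
= 10 - 6
= 4
Since f'(5) > 0, the function is increasing (1)

1


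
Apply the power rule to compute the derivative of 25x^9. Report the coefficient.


We apply the power rule: d/dx [ax^n] = a*n * x^(n-1)
d/dx [25x^9]
= 25 * 9 * x^(9-1)
= 225x^8
The coefficient is 225

225


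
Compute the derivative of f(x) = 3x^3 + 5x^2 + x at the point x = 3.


Differentiate f(x) = 3x^3 + 5x^2 + x term by term:
f'(x) = 9x^2 + 10x + 1
Substitute x = 3:
f'(3) = 9 * 3^2 + 10 * 3 + 1
= 81 + 30 + 1
= 112

112


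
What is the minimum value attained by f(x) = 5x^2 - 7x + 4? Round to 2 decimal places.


For a quadratic f(x) = ax^2 + bx + c with a > 0, the minimum is at the vertex.
Vertex x-coordinate: x = -b/(2a)
x = -(-7) / (2 * 5)
x = 7/10
Substitute back to find the minimum value:
f(7/10) = 5 * (7/10)^2 - 7 * (7/10) + 4
= 49/20 - 49/10 + 4
= 31/20 = 1.55

1.55


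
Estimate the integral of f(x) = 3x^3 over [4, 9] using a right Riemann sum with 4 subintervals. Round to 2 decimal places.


Right Riemann sum uses right endpoints of each subinterval.
Interval: [4, 9], n = 4
dx = (9 - 4) / 4 = 5/4
Right endpoints: [21/4, 13/2, 31/4, 9]
f values: [27783/64, 6591/8, 89373/64, 2187]
Sum = dx * (sum of f values)
= 5/4 * 77463/16
= 387315/64 ≈ 6051.80

6051.80


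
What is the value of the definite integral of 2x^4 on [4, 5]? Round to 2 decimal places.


Find the antiderivative of 2x^4:
F(x) = 2/5 * x^5
Apply the Fundamental Theorem of Calculus:
F(5) - F(4)
= 2/5 * 5^5 - 2/5 * 4^5
= 2/5 * (3125 - 1024)
= 2/5 * 2101
= 4202/5 = 840.40

840.40


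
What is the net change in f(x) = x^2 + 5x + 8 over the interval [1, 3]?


Net change = f(b) - f(a)
f(x) = x^2 + 5x + 8
Compute f(3):
f(3) = 1 * 3^2 + 5 * 3 + 8
= 9 + 15 + 8
= 32
Compute f(1):
f(1) = 1 * 1^2 + 5 * 1 + 8
= 1 + 5 + 8
= 14
Net change = 32 - 14 = 18

18


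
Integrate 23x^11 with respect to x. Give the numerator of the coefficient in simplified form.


Apply the power rule for integration:
integral of ax^n dx = a/(n+1) * x^(n+1) + C
integral of 23x^11 dx
= 23/12 * x^12 + C
The coefficient in lowest terms is 23/12, and its numerator is 23

23


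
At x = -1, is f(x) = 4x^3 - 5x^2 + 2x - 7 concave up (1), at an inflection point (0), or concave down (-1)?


Concavity is determined by the sign of f''(x).
f(x) = 4x^3 - 5x^2 + 2x - 7
f'(x) = 12x^2 - 10x + 2
f''(x) = 24x - 10
f''(-1) = 24 * (-1) - 10
= -24 - 10
= -34
Since f''(-1) < 0, the function is concave down (-1)

-1


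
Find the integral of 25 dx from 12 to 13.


The integral of a constant k over [a, b] equals k * (b - a).
integral from 12 to 13 of 25 dx
= 25 * (13 - 12)
= 25 * 1
= 25

25


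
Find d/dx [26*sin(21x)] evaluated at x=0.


Apply the chain rule to differentiate 26*sin(21x):
d/dx [26*sin(21x)]
= 26 * cos(21x) * d/dx(21x)
= 26 * 21 * cos(21x)
= 546 * cos(21x)
Evaluate at x = 0:
= 546 * cos(0)
= 546 * 1
= 546

546


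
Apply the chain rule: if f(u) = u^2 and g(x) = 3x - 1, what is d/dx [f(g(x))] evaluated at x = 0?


Using the chain rule: (f(g(x)))' = f'(g(x)) * g'(x)
First, find g(0):
g(0) = 3 * 0 - 1 = -1
Next, f'(u) = 2u
And g'(x) = 3
So f'(g(0)) * g'(0)
= 2 * (-1) * 3
= -6

-6


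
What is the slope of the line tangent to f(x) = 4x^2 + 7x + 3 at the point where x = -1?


The slope of the tangent line equals f'(x) at the point.
f(x) = 4x^2 + 7x + 3
f'(x) = 8x + 7
At x = -1:
f'(-1) = 8 * (-1) + 7
= -8 + 7
= -1

-1


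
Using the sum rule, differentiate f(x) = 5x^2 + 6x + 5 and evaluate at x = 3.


Differentiate term by term using power and sum rules:
f(x) = 5x^2 + 6x + 5
f'(x) = 10x + 6
Substitute x = 3:
f'(3) = 10 * 3 + 6
= 30 + 6
= 36

36


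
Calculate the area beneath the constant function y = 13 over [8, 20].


The area under a constant function y = 13 is a rectangle.
Width = 20 - 8 = 12
Height = 13
Area = width * height
= 12 * 13
= 156

156


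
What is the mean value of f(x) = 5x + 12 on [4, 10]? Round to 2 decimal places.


Average value = 1/(b-a) * integral from a to b of f(x) dx
First compute the integral of 5x + 12:
F(x) = (5/2)x^2 + 12x
F(10) = 5/2 * 100 + 12 * 10 = 370
F(4) = 5/2 * 16 + 12 * 4 = 88
Integral = 370 - 88 = 282
Average = 282 / (10 - 4) = 282 / 6
= 47 = 47.00

47.00


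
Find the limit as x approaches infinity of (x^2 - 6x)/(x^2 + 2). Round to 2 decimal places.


For limits at infinity with equal-degree polynomials,
we compare leading coefficients.
Numerator leading term: x^2
Denominator leading term: x^2
Divide both by x^2:
lim = (1 - 6/x) / (1 + 2/x^2)
As x -> infinity, the 1/x and 1/x^2 terms vanish:
= 1/1 = 1 = 1.00

1.00


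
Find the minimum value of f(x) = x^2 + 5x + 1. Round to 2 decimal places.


For a quadratic f(x) = ax^2 + bx + c with a > 0, the minimum is at the vertex.
Vertex x-coordinate: x = -b/(2a)
x = -(5) / (2 * 1)
x = -5/2
Substitute back to find the minimum value:
f(-5/2) = 1 * (-5/2)^2 + 5 * (-5/2) + 1
= 25/4 - 25/2 + 1
= -21/4 = -5.25

-5.25


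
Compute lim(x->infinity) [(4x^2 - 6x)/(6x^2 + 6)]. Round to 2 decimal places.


For limits at infinity with equal-degree polynomials,
we compare leading coefficients.
Numerator leading term: 4x^2
Denominator leading term: 6x^2
Divide both by x^2:
lim = (4 - 6/x) / (6 + 6/x^2)
As x -> infinity, the 1/x and 1/x^2 terms vanish:
= 4/6 = 2/3 ≈ 0.67

0.67


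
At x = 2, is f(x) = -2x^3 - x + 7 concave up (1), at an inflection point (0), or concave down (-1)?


Concavity is determined by the sign of f''(x).
f(x) = -2x^3 - x + 7
f'(x) = -6x^2 - 1
f''(x) = -12x
f''(2) = -12 * 2 + 0
= -24 + 0
= -24
Since f''(2) < 0, the function is concave down (-1)

-1


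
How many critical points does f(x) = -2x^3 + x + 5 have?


Find where f'(x) = 0:
f(x) = -2x^3 + x + 5
f'(x) = -6x^2 + 1
This is a quadratic in x. Use the discriminant to count real roots.
Discriminant = (0)^2 - 4 * (-6) * 1
= 0 - (-24)
= 24
Since discriminant > 0, f'(x) = 0 has 2 real solutions.
Number of critical points: 2

2


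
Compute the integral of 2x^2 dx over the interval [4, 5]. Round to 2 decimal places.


Find the antiderivative of 2x^2:
F(x) = 2/3 * x^3
Apply the Fundamental Theorem of Calculus:
F(5) - F(4)
= 2/3 * 5^3 - 2/3 * 4^3
= 2/3 * (125 - 64)
= 2/3 * 61
= 122/3 ≈ 40.67

40.67


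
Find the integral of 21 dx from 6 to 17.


The integral of a constant k over [a, b] equals k * (b - a).
integral from 6 to 17 of 21 dx
= 21 * (17 - 6)
= 21 * 11
= 231

231


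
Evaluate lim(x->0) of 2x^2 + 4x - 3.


Since polynomials are continuous, we use direct substitution.
lim(x->0) of 2x^2 + 4x - 3
= 2 * 0^2 + 4 * 0 - 3
= 0 + 0 - 3
= -3

-3


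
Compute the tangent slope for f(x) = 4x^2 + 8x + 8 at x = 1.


The slope of the tangent line equals f'(x) at the point.
f(x) = 4x^2 + 8x + 8
f'(x) = 8x + 8
At x = 1:
f'(1) = 8 * 1 + 8
= 8 + 8
= 16

16


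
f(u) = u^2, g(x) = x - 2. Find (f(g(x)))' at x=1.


Using the chain rule: (f(g(x)))' = f'(g(x)) * g'(x)
First, find g(1):
g(1) = 1 * 1 - 2 = -1
Next, f'(u) = 2u
And g'(x) = 1
So f'(g(1)) * g'(1)
= 2 * (-1) * 1
= -2

-2


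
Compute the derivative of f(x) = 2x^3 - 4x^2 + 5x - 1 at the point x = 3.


Differentiate f(x) = 2x^3 - 4x^2 + 5x - 1 term by term:
f'(x) = 6x^2 - 8x + 5
Substitute x = 3:
f'(3) = 6 * 3^2 - 8 * 3 + 5
= 54 - 24 + 5
= 35

35


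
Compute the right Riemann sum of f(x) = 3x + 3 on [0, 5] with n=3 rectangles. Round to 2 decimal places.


Right Riemann sum uses right endpoints of each subinterval.
Interval: [0, 5], n = 3
dx = (5 - 0) / 3 = 5/3
Right endpoints: [5/3, 10/3, 5]
f values: [8, 13, 18]
Sum = dx * (sum of f values)
= 5/3 * 39
= 65 = 65.00

65.00


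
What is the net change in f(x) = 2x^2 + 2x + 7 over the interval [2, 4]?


Net change = f(b) - f(a)
f(x) = 2x^2 + 2x + 7
Compute f(4):
f(4) = 2 * 4^2 + 2 * 4 + 7
= 32 + 8 + 7
= 47
Compute f(2):
f(2) = 2 * 2^2 + 2 * 2 + 7
= 8 + 4 + 7
= 19
Net change = 47 - 19 = 28

28


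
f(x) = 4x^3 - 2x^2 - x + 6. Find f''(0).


First derivative:
f'(x) = 12x^2 - 4x - 1
Second derivative:
f''(x) = 24x - 4
Substitute x = 0:
f''(0) = 24 * 0 - 4
= 0 - 4
= -4

-4


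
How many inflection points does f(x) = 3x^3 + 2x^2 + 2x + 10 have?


Inflection points occur where f''(x) = 0 and concavity changes.
f(x) = 3x^3 + 2x^2 + 2x + 10
f'(x) = 9x^2 + 4x + 2
f''(x) = 18x + 4
Set f''(x) = 0:
18x + 4 = 0
x = -4 / 18 = -2/9
Since f''(x) is linear (degree 1), it changes sign at this point.
Therefore there is exactly 1 inflection point.

1


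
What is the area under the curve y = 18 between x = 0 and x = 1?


The area under a constant function y = 18 is a rectangle.
Width = 1 - 0 = 1
Height = 18
Area = width * height
= 1 * 18
= 18

18


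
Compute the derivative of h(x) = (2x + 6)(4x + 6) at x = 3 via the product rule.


Let u(x) = 2x + 6 and v(x) = 4x + 6
u'(x) = 2
v'(x) = 4
Product rule: h'(x) = u'(x)*v(x) + u(x)*v'(x)
= 2 * (4x + 6) + (2x + 6) * 4
At x = 3:
u(3) = 2 * 3 + 6 = 12
v(3) = 4 * 3 + 6 = 18
h'(3) = 2 * 18 + 12 * 4
= 36 + 48
= 84

84


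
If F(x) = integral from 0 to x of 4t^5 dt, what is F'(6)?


By the Fundamental Theorem of Calculus (Part 1):
If F(x) = integral from 0 to x of f(t) dt, then F'(x) = f(x)
Here f(t) = 4t^5
So F'(x) = 4x^5
Evaluate at x = 6:
F'(6) = 4 * 6^5
= 4 * 7776
= 31104

31104


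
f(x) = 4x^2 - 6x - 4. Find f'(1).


Differentiate term by term using power and sum rules:
f(x) = 4x^2 - 6x - 4
f'(x) = 8x - 6
Substitute x = 1:
f'(1) = 8 * 1 - 6
= 8 - 6
= 2

2


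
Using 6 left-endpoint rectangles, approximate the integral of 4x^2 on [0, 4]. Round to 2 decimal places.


Left Riemann sum uses left endpoints of each subinterval.
Interval: [0, 4], n = 6
dx = (4 - 0) / 6 = 2/3
Left endpoints: [0, 2/3, 4/3, 2, 8/3, 10/3]
f values: [0, 16/9, 64/9, 16, 256/9, 400/9]
Sum = dx * (sum of f values)
= 2/3 * 880/9
= 1760/27 ≈ 65.19

65.19


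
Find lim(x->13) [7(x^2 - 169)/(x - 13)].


Direct substitution gives 0/0, so we factor the numerator.
Factor: 7(x^2 - 169) = 7 * (x - 13)(x + 13)
Cancel the common factor (x - 13):
7(x^2 - 169)/(x - 13) = 7 * (x + 13)
Now substitute x = 13:
= 7 * (13 + 13) = 182

182


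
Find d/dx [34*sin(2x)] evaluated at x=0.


Apply the chain rule to differentiate 34*sin(2x):
d/dx [34*sin(2x)]
= 34 * cos(2x) * d/dx(2x)
= 34 * 2 * cos(2x)
= 68 * cos(2x)
Evaluate at x = 0:
= 68 * cos(0)
= 68 * 1
= 68

68


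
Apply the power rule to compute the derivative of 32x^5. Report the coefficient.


We apply the power rule: d/dx [ax^n] = a*n * x^(n-1)
d/dx [32x^5]
= 32 * 5 * x^(5-1)
= 160x^4
The coefficient is 160

160


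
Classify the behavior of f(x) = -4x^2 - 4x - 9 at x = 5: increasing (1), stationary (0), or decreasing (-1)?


Compute f'(x) to determine behavior:
f'(x) = -8x - 4
f'(5) = -8 * 5 - 4
= -40 - 4
= -44
Since f'(5) < 0, the function is decreasing (-1)

-1


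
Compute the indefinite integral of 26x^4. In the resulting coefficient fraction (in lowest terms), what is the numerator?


Apply the power rule for integration:
integral of ax^n dx = a/(n+1) * x^(n+1) + C
integral of 26x^4 dx
= 26/5 * x^5 + C
The coefficient in lowest terms is 26/5, and its numerator is 26

26


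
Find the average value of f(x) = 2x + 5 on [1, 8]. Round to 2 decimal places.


Average value = 1/(b-a) * integral from a to b of f(x) dx
First compute the integral of 2x + 5:
F(x) = x^2 + 5x
F(8) = 1 * 64 + 5 * 8 = 104
F(1) = 1 * 1 + 5 * 1 = 6
Integral = 104 - 6 = 98
Average = 98 / (8 - 1) = 98 / 7
= 14 = 14.00

14.00


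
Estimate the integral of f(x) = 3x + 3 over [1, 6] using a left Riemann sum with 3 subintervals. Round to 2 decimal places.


Left Riemann sum uses left endpoints of each subinterval.
Interval: [1, 6], n = 3
dx = (6 - 1) / 3 = 5/3
Left endpoints: [1, 8/3, 13/3]
f values: [6, 11, 16]
Sum = dx * (sum of f values)
= 5/3 * 33
= 55 = 55.00

55.00


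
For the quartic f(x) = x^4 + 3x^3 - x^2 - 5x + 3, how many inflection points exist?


Inflection points occur where f''(x) = 0 and concavity changes.
f(x) = x^4 + 3x^3 - x^2 - 5x + 3
f'(x) = 4x^3 + 9x^2 - 2x - 5
f''(x) = 12x^2 + 18x - 2
This is a quadratic in x. Use the discriminant to count real roots.
Discriminant = (18)^2 - 4 * 12 * (-2)
= 324 - (-96)
= 420
Since discriminant > 0, f''(x) = 0 has 2 distinct real solutions.
A quadratic with two distinct real roots changes sign at each root, so concavity changes at both.
Number of inflection points: 2

2


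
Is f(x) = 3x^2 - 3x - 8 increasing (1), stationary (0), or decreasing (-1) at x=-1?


Compute f'(x) to determine behavior:
f'(x) = 6x - 3
f'(-1) = 6 * (-1) - 3
= -6 - 3
= -9
Since f'(-1) < 0, the function is decreasing (-1)

-1


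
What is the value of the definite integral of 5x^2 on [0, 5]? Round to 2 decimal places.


Find the antiderivative of 5x^2:
F(x) = 5/3 * x^3
Apply the Fundamental Theorem of Calculus:
F(5) - F(0)
= 5/3 * 5^3 - 5/3 * 0^3
= 5/3 * (125 - 0)
= 5/3 * 125
= 625/3 ≈ 208.33

208.33


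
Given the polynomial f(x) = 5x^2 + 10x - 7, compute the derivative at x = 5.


Differentiate term by term using power and sum rules:
f(x) = 5x^2 + 10x - 7
f'(x) = 10x + 10
Substitute x = 5:
f'(5) = 10 * 5 + 10
= 50 + 10
= 60

60


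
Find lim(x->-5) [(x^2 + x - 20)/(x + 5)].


Direct substitution gives 0/0, so we factor the numerator.
Factor: (x^2 + x - 20) = (x + 5)(x - 4)
Cancel the common factor (x + 5):
(x^2 + x - 20)/(x + 5) = (x - 4)
Now substitute x = -5:
= (-5) - (4) = -9

-9


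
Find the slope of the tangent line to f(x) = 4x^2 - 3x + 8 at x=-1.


The slope of the tangent line equals f'(x) at the point.
f(x) = 4x^2 - 3x + 8
f'(x) = 8x - 3
At x = -1:
f'(-1) = 8 * (-1) - 3
= -8 - 3
= -11

-11


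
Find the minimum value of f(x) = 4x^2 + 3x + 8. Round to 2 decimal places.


For a quadratic f(x) = ax^2 + bx + c with a > 0, the minimum is at the vertex.
Vertex x-coordinate: x = -b/(2a)
x = -(3) / (2 * 4)
x = -3/8
Substitute back to find the minimum value:
f(-3/8) = 4 * (-3/8)^2 + 3 * (-3/8) + 8
= 9/16 - 9/8 + 8
= 119/16 ≈ 7.44

7.44


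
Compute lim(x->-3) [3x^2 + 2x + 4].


Since polynomials are continuous, we use direct substitution.
lim(x->-3) of 3x^2 + 2x + 4
= 3 * (-3)^2 + 2 * (-3) + 4
= 27 - 6 + 4
= 25

25


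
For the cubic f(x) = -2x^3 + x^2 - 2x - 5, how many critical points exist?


Find where f'(x) = 0:
f(x) = -2x^3 + x^2 - 2x - 5
f'(x) = -6x^2 + 2x - 2
This is a quadratic in x. Use the discriminant to count real roots.
Discriminant = (2)^2 - 4 * (-6) * (-2)
= 4 - 48
= -44
Since discriminant < 0, f'(x) = 0 has no real solutions.
Number of critical points: 0

0


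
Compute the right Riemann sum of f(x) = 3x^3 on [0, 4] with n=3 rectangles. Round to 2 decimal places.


Right Riemann sum uses right endpoints of each subinterval.
Interval: [0, 4], n = 3
dx = (4 - 0) / 3 = 4/3
Right endpoints: [4/3, 8/3, 4]
f values: [64/9, 512/9, 192]
Sum = dx * (sum of f values)
= 4/3 * 256
= 1024/3 ≈ 341.33

341.33


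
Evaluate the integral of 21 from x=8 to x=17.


The integral of a constant k over [a, b] equals k * (b - a).
integral from 8 to 17 of 21 dx
= 21 * (17 - 8)
= 21 * 9
= 189

189


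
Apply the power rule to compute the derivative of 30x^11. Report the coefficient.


We apply the power rule: d/dx [ax^n] = a*n * x^(n-1)
d/dx [30x^11]
= 30 * 11 * x^(11-1)
= 330x^10
The coefficient is 330

330


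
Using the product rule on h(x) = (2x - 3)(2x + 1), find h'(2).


Let u(x) = 2x - 3 and v(x) = 2x + 1
u'(x) = 2
v'(x) = 2
Product rule: h'(x) = u'(x)*v(x) + u(x)*v'(x)
= 2 * (2x + 1) + (2x - 3) * 2
At x = 2:
u(2) = 2 * 2 - 3 = 1
v(2) = 2 * 2 + 1 = 5
h'(2) = 2 * 5 + 1 * 2
= 10 + 2
= 12

12


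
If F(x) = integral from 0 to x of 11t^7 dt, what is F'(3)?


By the Fundamental Theorem of Calculus (Part 1):
If F(x) = integral from 0 to x of f(t) dt, then F'(x) = f(x)
Here f(t) = 11t^7
So F'(x) = 11x^7
Evaluate at x = 3:
F'(3) = 11 * 3^7
= 11 * 2187
= 24057

24057


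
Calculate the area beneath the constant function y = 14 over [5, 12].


The area under a constant function y = 14 is a rectangle.
Width = 12 - 5 = 7
Height = 14
Area = width * height
= 7 * 14
= 98

98


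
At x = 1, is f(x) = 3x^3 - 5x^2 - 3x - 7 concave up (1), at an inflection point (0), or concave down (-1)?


Concavity is determined by the sign of f''(x).
f(x) = 3x^3 - 5x^2 - 3x - 7
f'(x) = 9x^2 - 10x - 3
f''(x) = 18x - 10
f''(1) = 18 * 1 - 10
= 18 - 10
= 8
Since f''(1) > 0, the function is concave up (1)

1


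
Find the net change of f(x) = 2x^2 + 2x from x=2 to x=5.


Net change = f(b) - f(a)
f(x) = 2x^2 + 2x
Compute f(5):
f(5) = 2 * 5^2 + 2 * 5 + 0
= 50 + 10 + 0
= 60
Compute f(2):
f(2) = 2 * 2^2 + 2 * 2 + 0
= 8 + 4 + 0
= 12
Net change = 60 - 12 = 48

48
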